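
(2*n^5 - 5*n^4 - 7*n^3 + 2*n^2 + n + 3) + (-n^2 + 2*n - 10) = 2*n^5 - 5*n^4 - 7*n^3 + n^2 + 3*n - 7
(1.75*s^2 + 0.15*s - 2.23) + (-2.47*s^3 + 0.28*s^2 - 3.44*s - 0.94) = -2.47*s^3 + 2.03*s^2 - 3.29*s - 3.17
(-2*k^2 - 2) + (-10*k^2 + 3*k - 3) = -12*k^2 + 3*k - 5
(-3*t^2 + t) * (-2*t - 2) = 6*t^3 + 4*t^2 - 2*t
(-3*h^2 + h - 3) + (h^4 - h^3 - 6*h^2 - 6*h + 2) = h^4 - h^3 - 9*h^2 - 5*h - 1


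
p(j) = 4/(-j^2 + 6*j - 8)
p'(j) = 4*(2*j - 6)/(-j^2 + 6*j - 8)^2 = 8*(j - 3)/(j^2 - 6*j + 8)^2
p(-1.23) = -0.24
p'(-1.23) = -0.12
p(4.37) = -4.56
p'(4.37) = 14.25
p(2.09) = 23.27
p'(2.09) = -246.37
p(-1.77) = -0.18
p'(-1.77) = -0.08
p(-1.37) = -0.22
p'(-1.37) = -0.11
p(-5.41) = -0.06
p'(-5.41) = -0.01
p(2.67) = 4.49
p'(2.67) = -3.32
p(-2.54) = -0.13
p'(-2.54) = -0.05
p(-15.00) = -0.01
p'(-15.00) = 0.00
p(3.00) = 4.00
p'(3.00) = 0.00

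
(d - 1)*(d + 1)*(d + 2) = d^3 + 2*d^2 - d - 2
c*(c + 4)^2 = c^3 + 8*c^2 + 16*c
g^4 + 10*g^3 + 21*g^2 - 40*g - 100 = (g - 2)*(g + 2)*(g + 5)^2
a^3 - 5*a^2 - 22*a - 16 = (a - 8)*(a + 1)*(a + 2)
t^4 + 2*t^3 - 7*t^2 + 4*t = t*(t - 1)^2*(t + 4)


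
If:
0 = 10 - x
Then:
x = 10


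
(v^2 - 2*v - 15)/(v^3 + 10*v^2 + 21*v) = (v - 5)/(v*(v + 7))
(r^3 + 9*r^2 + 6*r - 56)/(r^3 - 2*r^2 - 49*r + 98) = (r + 4)/(r - 7)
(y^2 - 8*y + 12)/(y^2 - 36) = (y - 2)/(y + 6)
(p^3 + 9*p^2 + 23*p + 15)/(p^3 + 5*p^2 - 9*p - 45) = (p + 1)/(p - 3)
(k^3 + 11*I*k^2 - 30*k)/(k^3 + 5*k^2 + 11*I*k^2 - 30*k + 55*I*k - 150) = k/(k + 5)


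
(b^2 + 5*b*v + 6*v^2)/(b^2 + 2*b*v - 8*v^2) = (b^2 + 5*b*v + 6*v^2)/(b^2 + 2*b*v - 8*v^2)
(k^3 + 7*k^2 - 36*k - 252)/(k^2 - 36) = k + 7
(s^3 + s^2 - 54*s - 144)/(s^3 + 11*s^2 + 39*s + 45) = (s^2 - 2*s - 48)/(s^2 + 8*s + 15)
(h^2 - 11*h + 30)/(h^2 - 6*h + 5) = (h - 6)/(h - 1)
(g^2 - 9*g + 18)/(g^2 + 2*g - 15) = (g - 6)/(g + 5)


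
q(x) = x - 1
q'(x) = 1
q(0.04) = -0.96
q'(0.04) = 1.00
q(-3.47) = -4.47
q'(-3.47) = 1.00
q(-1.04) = -2.04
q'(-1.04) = 1.00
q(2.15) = 1.15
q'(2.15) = 1.00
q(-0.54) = -1.54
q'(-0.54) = 1.00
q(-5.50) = -6.50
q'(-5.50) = 1.00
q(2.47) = 1.47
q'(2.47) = 1.00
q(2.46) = 1.46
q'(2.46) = 1.00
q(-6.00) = -7.00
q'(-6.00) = 1.00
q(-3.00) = -4.00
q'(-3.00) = 1.00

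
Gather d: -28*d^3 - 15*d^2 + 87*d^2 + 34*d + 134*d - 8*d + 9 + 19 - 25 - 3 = -28*d^3 + 72*d^2 + 160*d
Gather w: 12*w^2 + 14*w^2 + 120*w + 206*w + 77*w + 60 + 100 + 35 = 26*w^2 + 403*w + 195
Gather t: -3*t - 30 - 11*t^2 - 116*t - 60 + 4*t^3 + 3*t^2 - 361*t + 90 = 4*t^3 - 8*t^2 - 480*t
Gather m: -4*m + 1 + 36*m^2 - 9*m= 36*m^2 - 13*m + 1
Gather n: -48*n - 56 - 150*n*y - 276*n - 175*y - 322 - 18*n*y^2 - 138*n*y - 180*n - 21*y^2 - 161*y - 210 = n*(-18*y^2 - 288*y - 504) - 21*y^2 - 336*y - 588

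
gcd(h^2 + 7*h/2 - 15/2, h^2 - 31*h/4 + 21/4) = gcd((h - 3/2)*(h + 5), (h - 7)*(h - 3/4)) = 1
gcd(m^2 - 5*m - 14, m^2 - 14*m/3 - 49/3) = m - 7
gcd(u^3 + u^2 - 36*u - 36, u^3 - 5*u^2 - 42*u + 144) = u + 6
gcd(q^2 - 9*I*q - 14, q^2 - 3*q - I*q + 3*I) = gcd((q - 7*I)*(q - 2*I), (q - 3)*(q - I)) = 1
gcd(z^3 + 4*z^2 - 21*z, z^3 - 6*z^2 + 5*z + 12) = z - 3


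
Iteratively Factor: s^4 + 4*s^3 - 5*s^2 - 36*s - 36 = (s - 3)*(s^3 + 7*s^2 + 16*s + 12) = (s - 3)*(s + 2)*(s^2 + 5*s + 6) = (s - 3)*(s + 2)*(s + 3)*(s + 2)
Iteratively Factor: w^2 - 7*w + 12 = (w - 3)*(w - 4)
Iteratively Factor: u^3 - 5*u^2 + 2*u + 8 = (u - 2)*(u^2 - 3*u - 4) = (u - 4)*(u - 2)*(u + 1)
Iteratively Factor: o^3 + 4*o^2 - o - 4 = (o - 1)*(o^2 + 5*o + 4) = (o - 1)*(o + 1)*(o + 4)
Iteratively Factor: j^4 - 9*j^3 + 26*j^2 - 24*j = (j - 4)*(j^3 - 5*j^2 + 6*j) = (j - 4)*(j - 3)*(j^2 - 2*j) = (j - 4)*(j - 3)*(j - 2)*(j)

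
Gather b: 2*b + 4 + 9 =2*b + 13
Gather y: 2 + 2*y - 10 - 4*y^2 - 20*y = -4*y^2 - 18*y - 8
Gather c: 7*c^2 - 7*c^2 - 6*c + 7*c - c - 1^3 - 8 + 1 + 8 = 0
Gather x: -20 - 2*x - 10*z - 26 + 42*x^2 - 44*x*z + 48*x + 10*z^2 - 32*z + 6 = 42*x^2 + x*(46 - 44*z) + 10*z^2 - 42*z - 40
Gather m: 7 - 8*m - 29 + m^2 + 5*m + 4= m^2 - 3*m - 18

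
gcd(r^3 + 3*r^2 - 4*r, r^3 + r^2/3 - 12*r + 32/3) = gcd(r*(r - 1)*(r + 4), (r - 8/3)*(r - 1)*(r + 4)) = r^2 + 3*r - 4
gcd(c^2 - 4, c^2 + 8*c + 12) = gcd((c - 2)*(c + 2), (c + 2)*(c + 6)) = c + 2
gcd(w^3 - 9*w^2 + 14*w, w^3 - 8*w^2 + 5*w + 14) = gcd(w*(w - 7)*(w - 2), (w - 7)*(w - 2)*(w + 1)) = w^2 - 9*w + 14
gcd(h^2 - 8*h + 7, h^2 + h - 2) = h - 1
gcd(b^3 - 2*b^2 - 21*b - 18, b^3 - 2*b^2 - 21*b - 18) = b^3 - 2*b^2 - 21*b - 18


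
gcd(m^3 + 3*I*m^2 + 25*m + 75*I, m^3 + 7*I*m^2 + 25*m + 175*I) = m^2 + 25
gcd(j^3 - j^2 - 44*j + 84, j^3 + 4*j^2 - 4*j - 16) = j - 2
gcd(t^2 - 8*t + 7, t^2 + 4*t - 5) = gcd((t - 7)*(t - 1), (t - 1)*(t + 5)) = t - 1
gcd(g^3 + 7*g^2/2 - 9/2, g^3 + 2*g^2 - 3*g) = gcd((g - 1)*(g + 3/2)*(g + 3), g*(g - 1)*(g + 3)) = g^2 + 2*g - 3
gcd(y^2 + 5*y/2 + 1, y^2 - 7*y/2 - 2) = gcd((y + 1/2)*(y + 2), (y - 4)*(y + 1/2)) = y + 1/2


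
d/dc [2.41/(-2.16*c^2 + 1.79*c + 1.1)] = (10.4112*c - 4.3139)/(-2.16*c^2 + 1.79*c + 1.1)^2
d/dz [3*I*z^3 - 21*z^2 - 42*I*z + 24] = 9*I*z^2 - 42*z - 42*I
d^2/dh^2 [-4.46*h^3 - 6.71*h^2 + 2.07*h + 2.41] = -26.76*h - 13.42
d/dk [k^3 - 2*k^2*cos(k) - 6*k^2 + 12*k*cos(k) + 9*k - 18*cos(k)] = 2*k^2*sin(k) + 3*k^2 - 12*k*sin(k) - 4*k*cos(k) - 12*k + 18*sin(k) + 12*cos(k) + 9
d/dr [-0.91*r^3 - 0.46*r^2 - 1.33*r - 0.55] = -2.73*r^2 - 0.92*r - 1.33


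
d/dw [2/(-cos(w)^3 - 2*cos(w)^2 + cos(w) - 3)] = 2*(-3*cos(w)^2 - 4*cos(w) + 1)*sin(w)/(sin(w)^2*cos(w) + 2*sin(w)^2 - 5)^2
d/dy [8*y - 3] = 8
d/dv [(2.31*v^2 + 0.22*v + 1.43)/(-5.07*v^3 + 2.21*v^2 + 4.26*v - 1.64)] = (11.7117*v^4 + 2.2308*v^3 + 31.1047*v^2 - 13.8974*v - 6.4526)/(25.7049*v^6 - 22.4094*v^5 - 38.3123*v^4 + 35.4588*v^3 + 10.8988*v^2 - 13.9728*v + 2.6896)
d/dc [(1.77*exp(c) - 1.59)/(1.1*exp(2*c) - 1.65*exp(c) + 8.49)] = (-1.947*exp(2*c) + 3.498*exp(c) + 12.4038)*exp(c)/(1.21*exp(4*c) - 3.63*exp(3*c) + 21.4005*exp(2*c) - 28.017*exp(c) + 72.0801)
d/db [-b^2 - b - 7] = -2*b - 1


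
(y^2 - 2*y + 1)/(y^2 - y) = (y - 1)/y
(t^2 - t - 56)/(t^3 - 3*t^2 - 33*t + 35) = (t^2 - t - 56)/(t^3 - 3*t^2 - 33*t + 35)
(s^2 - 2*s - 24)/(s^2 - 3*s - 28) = (s - 6)/(s - 7)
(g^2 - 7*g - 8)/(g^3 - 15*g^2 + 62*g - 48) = (g + 1)/(g^2 - 7*g + 6)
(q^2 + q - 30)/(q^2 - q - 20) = (q + 6)/(q + 4)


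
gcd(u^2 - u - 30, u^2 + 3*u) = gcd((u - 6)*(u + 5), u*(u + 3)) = 1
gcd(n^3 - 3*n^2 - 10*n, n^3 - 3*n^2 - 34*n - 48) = n + 2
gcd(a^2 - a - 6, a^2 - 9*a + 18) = a - 3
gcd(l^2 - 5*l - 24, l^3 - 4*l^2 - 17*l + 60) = 1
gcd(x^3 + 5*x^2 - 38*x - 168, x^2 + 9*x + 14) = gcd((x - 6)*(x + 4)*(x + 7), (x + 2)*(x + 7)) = x + 7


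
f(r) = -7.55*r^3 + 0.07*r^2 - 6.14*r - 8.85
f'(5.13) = -601.50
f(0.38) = -11.59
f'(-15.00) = -5104.49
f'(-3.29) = -251.77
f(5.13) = -1057.80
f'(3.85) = -341.33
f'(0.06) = -6.21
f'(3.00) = -209.57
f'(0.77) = -19.46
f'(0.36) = -9.03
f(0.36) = -11.40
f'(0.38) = -9.36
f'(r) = -22.65*r^2 + 0.14*r - 6.14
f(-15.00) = 25580.25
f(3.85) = -462.30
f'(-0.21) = -7.17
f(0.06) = -9.22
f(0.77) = -16.98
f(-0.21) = -7.49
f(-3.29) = 280.97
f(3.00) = -230.49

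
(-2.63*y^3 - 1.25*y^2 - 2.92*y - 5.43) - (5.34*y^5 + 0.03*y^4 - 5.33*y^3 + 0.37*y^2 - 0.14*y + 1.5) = -5.34*y^5 - 0.03*y^4 + 2.7*y^3 - 1.62*y^2 - 2.78*y - 6.93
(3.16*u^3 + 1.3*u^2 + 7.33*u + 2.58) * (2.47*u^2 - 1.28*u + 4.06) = 7.8052*u^5 - 0.8338*u^4 + 29.2707*u^3 + 2.2682*u^2 + 26.4574*u + 10.4748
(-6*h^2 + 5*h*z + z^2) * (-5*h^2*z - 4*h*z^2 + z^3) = 30*h^4*z - h^3*z^2 - 31*h^2*z^3 + h*z^4 + z^5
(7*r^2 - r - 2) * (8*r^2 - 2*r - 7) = 56*r^4 - 22*r^3 - 63*r^2 + 11*r + 14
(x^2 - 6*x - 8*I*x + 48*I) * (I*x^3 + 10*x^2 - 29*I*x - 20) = I*x^5 + 18*x^4 - 6*I*x^4 - 108*x^3 - 109*I*x^3 - 252*x^2 + 654*I*x^2 + 1512*x + 160*I*x - 960*I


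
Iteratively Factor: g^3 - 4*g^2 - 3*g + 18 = (g - 3)*(g^2 - g - 6) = (g - 3)*(g + 2)*(g - 3)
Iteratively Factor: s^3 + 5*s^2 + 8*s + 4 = (s + 1)*(s^2 + 4*s + 4) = (s + 1)*(s + 2)*(s + 2)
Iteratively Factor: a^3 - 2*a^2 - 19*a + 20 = (a + 4)*(a^2 - 6*a + 5) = (a - 1)*(a + 4)*(a - 5)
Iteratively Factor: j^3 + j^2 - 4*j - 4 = (j + 1)*(j^2 - 4) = (j - 2)*(j + 1)*(j + 2)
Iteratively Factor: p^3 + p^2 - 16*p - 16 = (p + 1)*(p^2 - 16) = (p + 1)*(p + 4)*(p - 4)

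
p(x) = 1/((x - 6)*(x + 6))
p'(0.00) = 0.00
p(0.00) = -0.03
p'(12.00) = 0.00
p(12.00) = 0.01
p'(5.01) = -0.08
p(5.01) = -0.09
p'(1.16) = -0.00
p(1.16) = -0.03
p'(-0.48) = 0.00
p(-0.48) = -0.03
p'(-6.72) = 0.16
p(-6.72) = 0.11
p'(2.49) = -0.01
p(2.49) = -0.03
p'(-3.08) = 0.01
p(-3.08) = -0.04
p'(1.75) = -0.00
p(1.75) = -0.03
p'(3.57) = -0.01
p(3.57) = -0.04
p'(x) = -1/((x - 6)*(x + 6)^2) - 1/((x - 6)^2*(x + 6)) = -2*x/(x^4 - 72*x^2 + 1296)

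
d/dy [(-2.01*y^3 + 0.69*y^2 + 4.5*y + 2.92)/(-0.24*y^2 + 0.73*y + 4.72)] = (0.4824*y^4 - 2.9346*y^3 - 26.8779*y^2 + 7.9152*y + 19.1084)/(0.0576*y^4 - 0.3504*y^3 - 1.7327*y^2 + 6.8912*y + 22.2784)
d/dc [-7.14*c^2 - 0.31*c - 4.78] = -14.28*c - 0.31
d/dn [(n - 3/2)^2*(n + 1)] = (2*n - 3)*(6*n + 1)/4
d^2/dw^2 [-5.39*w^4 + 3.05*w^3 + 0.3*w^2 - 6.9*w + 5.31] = -64.68*w^2 + 18.3*w + 0.6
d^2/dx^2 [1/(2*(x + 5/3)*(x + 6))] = 3*(9*(x + 6)^2 + 3*(x + 6)*(3*x + 5) + (3*x + 5)^2)/((x + 6)^3*(3*x + 5)^3)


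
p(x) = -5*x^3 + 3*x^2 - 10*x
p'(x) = -15*x^2 + 6*x - 10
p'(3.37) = -160.13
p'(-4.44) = -332.34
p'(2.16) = -67.02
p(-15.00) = 17700.00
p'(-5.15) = -438.74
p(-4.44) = 541.18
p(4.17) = -352.09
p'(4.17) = -245.81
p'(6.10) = -531.55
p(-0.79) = 12.24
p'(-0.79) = -24.10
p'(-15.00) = -3475.00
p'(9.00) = -1171.00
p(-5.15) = 814.02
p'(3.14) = -139.05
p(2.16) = -57.99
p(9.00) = -3492.00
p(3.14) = -156.62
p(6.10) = -1084.28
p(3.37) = -190.99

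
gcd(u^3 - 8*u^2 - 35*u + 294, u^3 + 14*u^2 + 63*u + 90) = u + 6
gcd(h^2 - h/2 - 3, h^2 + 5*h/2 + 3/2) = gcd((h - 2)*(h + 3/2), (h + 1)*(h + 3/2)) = h + 3/2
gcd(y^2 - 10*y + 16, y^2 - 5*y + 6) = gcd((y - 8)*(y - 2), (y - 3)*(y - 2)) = y - 2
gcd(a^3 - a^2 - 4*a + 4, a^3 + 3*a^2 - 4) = a^2 + a - 2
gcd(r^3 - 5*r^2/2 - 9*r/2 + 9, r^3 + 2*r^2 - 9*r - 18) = r^2 - r - 6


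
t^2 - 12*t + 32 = (t - 8)*(t - 4)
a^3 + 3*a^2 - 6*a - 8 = (a - 2)*(a + 1)*(a + 4)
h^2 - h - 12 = (h - 4)*(h + 3)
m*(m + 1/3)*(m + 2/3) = m^3 + m^2 + 2*m/9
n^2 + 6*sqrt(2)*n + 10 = (n + sqrt(2))*(n + 5*sqrt(2))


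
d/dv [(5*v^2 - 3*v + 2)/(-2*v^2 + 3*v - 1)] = (9*v^2 - 2*v - 3)/(4*v^4 - 12*v^3 + 13*v^2 - 6*v + 1)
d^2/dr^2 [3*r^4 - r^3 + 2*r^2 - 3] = 36*r^2 - 6*r + 4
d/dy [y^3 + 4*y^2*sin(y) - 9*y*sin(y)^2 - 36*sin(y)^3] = 4*y^2*cos(y) + 3*y^2 + 8*y*sin(y) - 9*y*sin(2*y) - 108*sin(y)^2*cos(y) - 9*sin(y)^2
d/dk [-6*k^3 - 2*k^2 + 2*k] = -18*k^2 - 4*k + 2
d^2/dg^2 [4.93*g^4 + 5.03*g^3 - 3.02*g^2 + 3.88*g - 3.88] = 59.16*g^2 + 30.18*g - 6.04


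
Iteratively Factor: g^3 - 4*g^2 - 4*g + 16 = (g + 2)*(g^2 - 6*g + 8) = (g - 2)*(g + 2)*(g - 4)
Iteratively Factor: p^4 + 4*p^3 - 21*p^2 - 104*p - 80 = (p - 5)*(p^3 + 9*p^2 + 24*p + 16) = (p - 5)*(p + 4)*(p^2 + 5*p + 4) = (p - 5)*(p + 4)^2*(p + 1)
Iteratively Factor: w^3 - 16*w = (w)*(w^2 - 16) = w*(w - 4)*(w + 4)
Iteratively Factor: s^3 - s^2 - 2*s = (s - 2)*(s^2 + s) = (s - 2)*(s + 1)*(s)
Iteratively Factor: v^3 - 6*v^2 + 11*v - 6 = (v - 3)*(v^2 - 3*v + 2) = (v - 3)*(v - 2)*(v - 1)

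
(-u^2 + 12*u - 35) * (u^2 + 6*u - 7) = -u^4 + 6*u^3 + 44*u^2 - 294*u + 245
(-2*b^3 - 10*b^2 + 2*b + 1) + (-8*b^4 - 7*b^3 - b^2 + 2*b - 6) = -8*b^4 - 9*b^3 - 11*b^2 + 4*b - 5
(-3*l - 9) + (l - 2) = -2*l - 11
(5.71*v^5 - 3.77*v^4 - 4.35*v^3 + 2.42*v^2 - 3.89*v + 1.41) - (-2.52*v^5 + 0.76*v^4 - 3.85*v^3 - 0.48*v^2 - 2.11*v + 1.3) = 8.23*v^5 - 4.53*v^4 - 0.5*v^3 + 2.9*v^2 - 1.78*v + 0.11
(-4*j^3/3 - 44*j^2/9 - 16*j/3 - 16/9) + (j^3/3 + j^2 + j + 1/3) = -j^3 - 35*j^2/9 - 13*j/3 - 13/9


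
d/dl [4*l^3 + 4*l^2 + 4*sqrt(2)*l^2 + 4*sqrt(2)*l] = 12*l^2 + 8*l + 8*sqrt(2)*l + 4*sqrt(2)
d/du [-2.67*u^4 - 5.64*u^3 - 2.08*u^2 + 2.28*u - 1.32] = -10.68*u^3 - 16.92*u^2 - 4.16*u + 2.28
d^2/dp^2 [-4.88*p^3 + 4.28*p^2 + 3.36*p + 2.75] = 8.56 - 29.28*p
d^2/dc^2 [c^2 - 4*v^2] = 2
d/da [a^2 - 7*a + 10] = 2*a - 7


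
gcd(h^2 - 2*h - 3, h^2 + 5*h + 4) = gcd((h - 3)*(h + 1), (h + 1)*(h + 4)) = h + 1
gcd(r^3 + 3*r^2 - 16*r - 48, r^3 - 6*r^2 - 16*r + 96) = r^2 - 16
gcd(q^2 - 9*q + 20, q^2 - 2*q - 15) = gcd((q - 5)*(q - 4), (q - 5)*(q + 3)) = q - 5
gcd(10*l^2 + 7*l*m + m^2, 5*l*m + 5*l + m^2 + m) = 5*l + m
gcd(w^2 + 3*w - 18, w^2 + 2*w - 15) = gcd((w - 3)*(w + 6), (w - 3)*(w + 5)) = w - 3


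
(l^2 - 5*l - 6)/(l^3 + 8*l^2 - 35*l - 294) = (l + 1)/(l^2 + 14*l + 49)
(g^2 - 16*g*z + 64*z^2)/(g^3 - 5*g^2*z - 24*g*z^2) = (g - 8*z)/(g*(g + 3*z))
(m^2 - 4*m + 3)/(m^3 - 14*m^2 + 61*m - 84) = (m - 1)/(m^2 - 11*m + 28)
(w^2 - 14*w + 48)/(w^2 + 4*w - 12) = (w^2 - 14*w + 48)/(w^2 + 4*w - 12)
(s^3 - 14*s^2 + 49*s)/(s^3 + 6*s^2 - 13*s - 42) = s*(s^2 - 14*s + 49)/(s^3 + 6*s^2 - 13*s - 42)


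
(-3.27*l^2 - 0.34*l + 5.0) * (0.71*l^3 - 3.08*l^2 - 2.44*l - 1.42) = -2.3217*l^5 + 9.8302*l^4 + 12.576*l^3 - 9.927*l^2 - 11.7172*l - 7.1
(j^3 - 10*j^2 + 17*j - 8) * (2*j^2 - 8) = 2*j^5 - 20*j^4 + 26*j^3 + 64*j^2 - 136*j + 64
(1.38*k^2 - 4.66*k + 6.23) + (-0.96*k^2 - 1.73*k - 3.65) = 0.42*k^2 - 6.39*k + 2.58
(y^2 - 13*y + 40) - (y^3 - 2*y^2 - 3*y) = -y^3 + 3*y^2 - 10*y + 40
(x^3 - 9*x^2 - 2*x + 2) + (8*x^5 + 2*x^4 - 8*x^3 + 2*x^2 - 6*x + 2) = 8*x^5 + 2*x^4 - 7*x^3 - 7*x^2 - 8*x + 4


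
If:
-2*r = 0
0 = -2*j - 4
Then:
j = -2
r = 0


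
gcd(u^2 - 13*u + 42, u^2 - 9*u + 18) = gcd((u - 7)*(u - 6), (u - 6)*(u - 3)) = u - 6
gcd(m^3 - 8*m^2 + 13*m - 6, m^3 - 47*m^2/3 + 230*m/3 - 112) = m - 6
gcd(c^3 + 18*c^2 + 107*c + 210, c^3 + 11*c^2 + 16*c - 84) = c^2 + 13*c + 42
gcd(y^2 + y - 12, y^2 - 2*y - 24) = y + 4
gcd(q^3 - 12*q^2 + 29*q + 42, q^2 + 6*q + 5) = q + 1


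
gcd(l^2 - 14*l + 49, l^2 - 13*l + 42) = l - 7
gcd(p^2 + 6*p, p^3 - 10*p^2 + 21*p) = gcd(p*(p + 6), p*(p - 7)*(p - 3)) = p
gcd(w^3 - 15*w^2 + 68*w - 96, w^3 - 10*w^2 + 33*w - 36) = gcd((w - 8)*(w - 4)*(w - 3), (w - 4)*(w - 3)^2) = w^2 - 7*w + 12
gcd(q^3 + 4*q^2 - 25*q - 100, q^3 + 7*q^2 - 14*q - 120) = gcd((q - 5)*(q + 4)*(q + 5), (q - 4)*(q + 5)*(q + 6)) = q + 5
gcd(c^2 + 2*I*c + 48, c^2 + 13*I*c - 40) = c + 8*I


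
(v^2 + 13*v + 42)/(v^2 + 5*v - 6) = (v + 7)/(v - 1)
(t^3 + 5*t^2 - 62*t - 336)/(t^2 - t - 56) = t + 6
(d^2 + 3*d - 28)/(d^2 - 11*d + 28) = (d + 7)/(d - 7)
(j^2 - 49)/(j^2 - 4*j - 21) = (j + 7)/(j + 3)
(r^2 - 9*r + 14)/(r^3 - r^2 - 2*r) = (r - 7)/(r*(r + 1))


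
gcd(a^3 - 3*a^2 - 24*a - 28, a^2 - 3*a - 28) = a - 7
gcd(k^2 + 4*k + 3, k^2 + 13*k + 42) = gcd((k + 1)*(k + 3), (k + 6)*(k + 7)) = 1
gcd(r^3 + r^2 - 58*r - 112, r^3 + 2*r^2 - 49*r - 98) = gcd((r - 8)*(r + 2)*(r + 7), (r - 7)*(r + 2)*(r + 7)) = r^2 + 9*r + 14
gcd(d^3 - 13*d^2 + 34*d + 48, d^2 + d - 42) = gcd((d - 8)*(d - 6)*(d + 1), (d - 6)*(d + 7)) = d - 6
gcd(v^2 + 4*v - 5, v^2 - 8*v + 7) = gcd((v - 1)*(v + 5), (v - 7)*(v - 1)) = v - 1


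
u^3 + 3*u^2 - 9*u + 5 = (u - 1)^2*(u + 5)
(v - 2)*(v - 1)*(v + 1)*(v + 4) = v^4 + 2*v^3 - 9*v^2 - 2*v + 8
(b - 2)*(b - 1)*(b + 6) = b^3 + 3*b^2 - 16*b + 12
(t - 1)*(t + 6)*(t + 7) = t^3 + 12*t^2 + 29*t - 42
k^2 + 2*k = k*(k + 2)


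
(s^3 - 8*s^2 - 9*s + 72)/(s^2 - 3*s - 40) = (s^2 - 9)/(s + 5)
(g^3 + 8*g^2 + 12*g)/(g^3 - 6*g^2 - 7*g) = (g^2 + 8*g + 12)/(g^2 - 6*g - 7)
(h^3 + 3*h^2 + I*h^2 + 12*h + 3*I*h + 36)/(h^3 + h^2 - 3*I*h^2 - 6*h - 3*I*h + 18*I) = (h + 4*I)/(h - 2)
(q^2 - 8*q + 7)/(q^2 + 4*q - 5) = (q - 7)/(q + 5)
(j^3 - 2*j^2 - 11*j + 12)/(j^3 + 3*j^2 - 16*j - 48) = (j - 1)/(j + 4)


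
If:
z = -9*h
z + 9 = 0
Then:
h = 1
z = -9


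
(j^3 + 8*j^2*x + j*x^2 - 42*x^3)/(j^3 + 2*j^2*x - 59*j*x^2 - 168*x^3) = (-j + 2*x)/(-j + 8*x)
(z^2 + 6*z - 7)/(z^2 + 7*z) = (z - 1)/z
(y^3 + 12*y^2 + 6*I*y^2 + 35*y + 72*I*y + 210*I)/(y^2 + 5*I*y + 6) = (y^2 + 12*y + 35)/(y - I)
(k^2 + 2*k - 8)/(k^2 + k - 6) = (k + 4)/(k + 3)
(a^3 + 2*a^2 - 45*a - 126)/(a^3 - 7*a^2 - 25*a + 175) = (a^2 + 9*a + 18)/(a^2 - 25)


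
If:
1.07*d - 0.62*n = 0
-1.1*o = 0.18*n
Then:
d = -3.54101765316719*o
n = -6.11111111111111*o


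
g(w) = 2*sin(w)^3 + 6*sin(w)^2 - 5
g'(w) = 6*sin(w)^2*cos(w) + 12*sin(w)*cos(w)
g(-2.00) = -1.54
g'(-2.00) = 2.48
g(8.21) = 1.92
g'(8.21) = -5.76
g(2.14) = 0.45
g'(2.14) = -7.74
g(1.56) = 3.00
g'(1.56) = 0.19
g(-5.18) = 1.20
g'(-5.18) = 6.98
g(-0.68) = -3.12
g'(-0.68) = -4.02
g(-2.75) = -4.24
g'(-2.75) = 3.43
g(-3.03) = -4.93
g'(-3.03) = 1.25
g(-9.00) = -4.12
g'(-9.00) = 3.58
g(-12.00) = -2.96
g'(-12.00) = 6.89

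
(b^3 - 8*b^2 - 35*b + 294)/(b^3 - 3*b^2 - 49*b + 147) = (b^2 - b - 42)/(b^2 + 4*b - 21)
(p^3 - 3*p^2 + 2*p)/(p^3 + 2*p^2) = (p^2 - 3*p + 2)/(p*(p + 2))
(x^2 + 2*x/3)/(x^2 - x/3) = (3*x + 2)/(3*x - 1)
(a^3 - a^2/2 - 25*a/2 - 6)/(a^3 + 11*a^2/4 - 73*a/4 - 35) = 2*(2*a^2 + 7*a + 3)/(4*a^2 + 27*a + 35)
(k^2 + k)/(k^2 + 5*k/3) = 3*(k + 1)/(3*k + 5)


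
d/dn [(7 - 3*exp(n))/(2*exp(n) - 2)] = -1/(2*sinh(n/2)^2)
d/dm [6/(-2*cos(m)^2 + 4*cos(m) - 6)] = 6*(1 - cos(m))*sin(m)/(cos(m)^2 - 2*cos(m) + 3)^2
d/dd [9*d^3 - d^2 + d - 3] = 27*d^2 - 2*d + 1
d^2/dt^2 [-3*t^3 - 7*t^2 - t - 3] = -18*t - 14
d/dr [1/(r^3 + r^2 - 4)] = r*(-3*r - 2)/(r^3 + r^2 - 4)^2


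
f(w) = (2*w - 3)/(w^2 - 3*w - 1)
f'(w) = (3 - 2*w)*(2*w - 3)/(w^2 - 3*w - 1)^2 + 2/(w^2 - 3*w - 1) = (-2*w^2 + 6*w - 11)/(w^4 - 6*w^3 + 7*w^2 + 6*w + 1)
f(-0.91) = -1.88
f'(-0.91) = -2.77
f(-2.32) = -0.67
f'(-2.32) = -0.28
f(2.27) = -0.58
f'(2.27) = -1.09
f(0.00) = 3.00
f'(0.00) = -11.00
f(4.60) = 0.97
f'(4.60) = -0.64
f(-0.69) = -2.83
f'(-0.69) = -6.73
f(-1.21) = -1.32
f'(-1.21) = -1.26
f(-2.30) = -0.68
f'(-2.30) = -0.28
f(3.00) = -3.00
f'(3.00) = -11.00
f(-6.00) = -0.28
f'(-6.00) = -0.04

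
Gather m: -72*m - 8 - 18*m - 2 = -90*m - 10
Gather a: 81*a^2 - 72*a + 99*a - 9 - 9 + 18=81*a^2 + 27*a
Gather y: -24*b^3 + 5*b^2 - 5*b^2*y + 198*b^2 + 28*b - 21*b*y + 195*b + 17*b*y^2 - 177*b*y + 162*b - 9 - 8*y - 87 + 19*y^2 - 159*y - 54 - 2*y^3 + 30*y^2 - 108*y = -24*b^3 + 203*b^2 + 385*b - 2*y^3 + y^2*(17*b + 49) + y*(-5*b^2 - 198*b - 275) - 150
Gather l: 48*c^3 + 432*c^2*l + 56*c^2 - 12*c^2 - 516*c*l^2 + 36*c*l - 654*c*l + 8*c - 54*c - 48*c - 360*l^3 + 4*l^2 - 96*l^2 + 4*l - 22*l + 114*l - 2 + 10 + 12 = 48*c^3 + 44*c^2 - 94*c - 360*l^3 + l^2*(-516*c - 92) + l*(432*c^2 - 618*c + 96) + 20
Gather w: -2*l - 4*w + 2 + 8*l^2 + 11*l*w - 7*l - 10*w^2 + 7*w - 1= 8*l^2 - 9*l - 10*w^2 + w*(11*l + 3) + 1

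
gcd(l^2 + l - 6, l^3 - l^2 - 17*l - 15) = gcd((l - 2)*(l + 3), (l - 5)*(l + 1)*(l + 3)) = l + 3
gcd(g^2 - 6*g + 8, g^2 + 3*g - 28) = g - 4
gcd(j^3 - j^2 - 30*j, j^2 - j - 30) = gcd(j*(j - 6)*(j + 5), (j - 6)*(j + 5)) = j^2 - j - 30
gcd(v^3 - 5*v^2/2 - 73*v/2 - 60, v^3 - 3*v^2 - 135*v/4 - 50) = v^2 - 11*v/2 - 20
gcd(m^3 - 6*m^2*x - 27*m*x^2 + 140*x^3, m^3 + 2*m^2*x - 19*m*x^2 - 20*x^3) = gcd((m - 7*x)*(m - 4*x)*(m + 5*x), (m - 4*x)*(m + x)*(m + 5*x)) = -m^2 - m*x + 20*x^2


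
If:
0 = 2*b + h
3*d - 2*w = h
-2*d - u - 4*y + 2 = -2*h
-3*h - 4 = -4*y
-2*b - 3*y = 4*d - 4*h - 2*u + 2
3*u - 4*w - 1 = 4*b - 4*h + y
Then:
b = 22/25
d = -129/100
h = -44/25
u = 117/50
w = -211/200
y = -8/25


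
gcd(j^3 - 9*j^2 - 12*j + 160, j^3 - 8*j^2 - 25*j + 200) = j^2 - 13*j + 40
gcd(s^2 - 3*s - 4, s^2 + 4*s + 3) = s + 1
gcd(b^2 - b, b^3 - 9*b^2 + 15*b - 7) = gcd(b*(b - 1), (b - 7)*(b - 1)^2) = b - 1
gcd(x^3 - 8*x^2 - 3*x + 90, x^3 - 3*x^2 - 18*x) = x^2 - 3*x - 18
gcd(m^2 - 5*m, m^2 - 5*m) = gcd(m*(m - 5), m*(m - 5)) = m^2 - 5*m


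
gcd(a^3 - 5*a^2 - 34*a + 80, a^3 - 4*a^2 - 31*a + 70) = a^2 + 3*a - 10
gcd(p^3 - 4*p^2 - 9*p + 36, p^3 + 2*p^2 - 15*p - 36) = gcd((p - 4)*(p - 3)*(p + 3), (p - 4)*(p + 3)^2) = p^2 - p - 12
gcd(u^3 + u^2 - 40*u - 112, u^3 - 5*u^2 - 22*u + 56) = u^2 - 3*u - 28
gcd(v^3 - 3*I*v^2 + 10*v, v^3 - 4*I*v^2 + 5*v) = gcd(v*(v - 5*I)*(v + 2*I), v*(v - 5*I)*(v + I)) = v^2 - 5*I*v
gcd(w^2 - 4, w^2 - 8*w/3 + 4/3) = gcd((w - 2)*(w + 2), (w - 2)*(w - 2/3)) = w - 2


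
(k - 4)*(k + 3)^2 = k^3 + 2*k^2 - 15*k - 36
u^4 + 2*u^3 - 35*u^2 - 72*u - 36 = (u - 6)*(u + 1)^2*(u + 6)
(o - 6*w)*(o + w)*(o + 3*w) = o^3 - 2*o^2*w - 21*o*w^2 - 18*w^3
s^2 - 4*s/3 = s*(s - 4/3)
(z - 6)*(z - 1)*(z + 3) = z^3 - 4*z^2 - 15*z + 18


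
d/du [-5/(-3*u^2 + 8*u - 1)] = 10*(4 - 3*u)/(3*u^2 - 8*u + 1)^2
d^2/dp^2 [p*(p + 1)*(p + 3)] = 6*p + 8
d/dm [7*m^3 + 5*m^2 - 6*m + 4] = 21*m^2 + 10*m - 6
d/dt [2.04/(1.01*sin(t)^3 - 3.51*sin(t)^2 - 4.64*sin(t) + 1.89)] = (-6.1812*sin(t)^2 + 14.3208*sin(t) + 9.4656)*cos(t)/(1.01*sin(t)^3 - 3.51*sin(t)^2 - 4.64*sin(t) + 1.89)^2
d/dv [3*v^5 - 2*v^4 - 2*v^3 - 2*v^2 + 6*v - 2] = 15*v^4 - 8*v^3 - 6*v^2 - 4*v + 6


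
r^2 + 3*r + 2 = (r + 1)*(r + 2)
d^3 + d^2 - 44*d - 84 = (d - 7)*(d + 2)*(d + 6)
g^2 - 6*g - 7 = (g - 7)*(g + 1)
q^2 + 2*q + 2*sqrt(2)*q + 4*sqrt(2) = (q + 2)*(q + 2*sqrt(2))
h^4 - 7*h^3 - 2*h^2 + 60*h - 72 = (h - 6)*(h - 2)^2*(h + 3)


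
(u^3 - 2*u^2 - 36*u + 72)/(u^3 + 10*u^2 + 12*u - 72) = (u - 6)/(u + 6)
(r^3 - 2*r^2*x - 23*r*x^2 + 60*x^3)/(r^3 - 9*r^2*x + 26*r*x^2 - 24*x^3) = (-r - 5*x)/(-r + 2*x)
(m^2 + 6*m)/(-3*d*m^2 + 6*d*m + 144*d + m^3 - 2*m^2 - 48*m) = -m/(3*d*m - 24*d - m^2 + 8*m)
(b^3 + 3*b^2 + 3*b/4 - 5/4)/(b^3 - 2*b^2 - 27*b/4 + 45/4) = (2*b^2 + b - 1)/(2*b^2 - 9*b + 9)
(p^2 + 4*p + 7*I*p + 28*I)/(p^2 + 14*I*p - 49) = (p + 4)/(p + 7*I)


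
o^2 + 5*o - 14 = (o - 2)*(o + 7)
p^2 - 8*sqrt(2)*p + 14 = (p - 7*sqrt(2))*(p - sqrt(2))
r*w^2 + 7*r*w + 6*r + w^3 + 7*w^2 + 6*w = (r + w)*(w + 1)*(w + 6)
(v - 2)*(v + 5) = v^2 + 3*v - 10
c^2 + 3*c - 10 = (c - 2)*(c + 5)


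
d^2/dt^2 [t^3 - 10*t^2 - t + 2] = 6*t - 20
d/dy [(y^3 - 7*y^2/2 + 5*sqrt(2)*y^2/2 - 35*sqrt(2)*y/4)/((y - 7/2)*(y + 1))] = (y^2 + 2*y + 5*sqrt(2)/2)/(y^2 + 2*y + 1)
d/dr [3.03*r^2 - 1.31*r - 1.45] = 6.06*r - 1.31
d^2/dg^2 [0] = 0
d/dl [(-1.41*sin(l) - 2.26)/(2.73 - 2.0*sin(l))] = -8.3693*cos(l)/(2.0*sin(l) - 2.73)^2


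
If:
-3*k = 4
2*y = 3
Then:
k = -4/3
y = 3/2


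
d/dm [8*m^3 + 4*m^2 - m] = 24*m^2 + 8*m - 1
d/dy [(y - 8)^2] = 2*y - 16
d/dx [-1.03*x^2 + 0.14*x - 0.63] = 0.14 - 2.06*x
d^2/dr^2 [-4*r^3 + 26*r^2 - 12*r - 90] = 52 - 24*r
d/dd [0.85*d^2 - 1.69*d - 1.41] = 1.7*d - 1.69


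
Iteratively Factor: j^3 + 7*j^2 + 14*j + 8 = (j + 4)*(j^2 + 3*j + 2) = (j + 2)*(j + 4)*(j + 1)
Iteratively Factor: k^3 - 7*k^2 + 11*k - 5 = (k - 5)*(k^2 - 2*k + 1) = (k - 5)*(k - 1)*(k - 1)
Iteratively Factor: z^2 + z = (z)*(z + 1)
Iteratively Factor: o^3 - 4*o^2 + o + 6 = (o + 1)*(o^2 - 5*o + 6) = (o - 2)*(o + 1)*(o - 3)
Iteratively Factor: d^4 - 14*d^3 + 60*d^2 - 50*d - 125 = (d - 5)*(d^3 - 9*d^2 + 15*d + 25) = (d - 5)^2*(d^2 - 4*d - 5) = (d - 5)^3*(d + 1)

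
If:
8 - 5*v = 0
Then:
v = 8/5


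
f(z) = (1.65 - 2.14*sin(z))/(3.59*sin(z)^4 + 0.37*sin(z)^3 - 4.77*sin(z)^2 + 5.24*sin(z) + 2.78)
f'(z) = (1.65 - 2.14*sin(z))*(-14.36*sin(z)^3*cos(z) - 1.11*sin(z)^2*cos(z) + 9.54*sin(z)*cos(z) - 5.24*cos(z))/(3.59*sin(z)^4 + 0.37*sin(z)^3 - 4.77*sin(z)^2 + 5.24*sin(z) + 2.78)^2 - 2.14*cos(z)/(3.59*sin(z)^4 + 0.37*sin(z)^3 - 4.77*sin(z)^2 + 5.24*sin(z) + 2.78) = (23.0478*sin(z)^4 - 22.1104*sin(z)^3 - 12.0393*sin(z)^2 + 15.741*sin(z) - 14.5952)*cos(z)/(12.8881*sin(z)^8 + 2.6566*sin(z)^7 - 34.1117*sin(z)^6 + 34.0934*sin(z)^5 + 46.5909*sin(z)^4 - 47.9324*sin(z)^3 + 0.936400000000006*sin(z)^2 + 29.1344*sin(z) + 7.7284)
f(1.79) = -0.06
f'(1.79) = 0.05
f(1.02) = -0.03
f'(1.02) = -0.17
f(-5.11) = -0.05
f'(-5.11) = -0.10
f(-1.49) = -0.94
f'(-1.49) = 0.01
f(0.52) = 0.13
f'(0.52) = -0.48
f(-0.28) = 2.29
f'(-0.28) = -19.25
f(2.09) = -0.03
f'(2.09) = 0.16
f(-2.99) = 1.05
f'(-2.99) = 4.80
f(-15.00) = -1.45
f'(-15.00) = 3.38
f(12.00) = -2.40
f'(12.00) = -13.18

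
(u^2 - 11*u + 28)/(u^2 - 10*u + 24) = (u - 7)/(u - 6)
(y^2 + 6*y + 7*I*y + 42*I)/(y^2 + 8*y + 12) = (y + 7*I)/(y + 2)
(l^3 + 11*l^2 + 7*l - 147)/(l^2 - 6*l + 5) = (l^3 + 11*l^2 + 7*l - 147)/(l^2 - 6*l + 5)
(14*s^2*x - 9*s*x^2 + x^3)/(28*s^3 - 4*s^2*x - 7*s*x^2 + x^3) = x/(2*s + x)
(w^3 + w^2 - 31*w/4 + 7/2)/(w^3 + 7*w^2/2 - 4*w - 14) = (w - 1/2)/(w + 2)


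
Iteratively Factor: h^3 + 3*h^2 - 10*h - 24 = (h + 2)*(h^2 + h - 12) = (h - 3)*(h + 2)*(h + 4)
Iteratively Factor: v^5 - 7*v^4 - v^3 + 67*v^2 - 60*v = (v - 4)*(v^4 - 3*v^3 - 13*v^2 + 15*v) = v*(v - 4)*(v^3 - 3*v^2 - 13*v + 15) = v*(v - 5)*(v - 4)*(v^2 + 2*v - 3) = v*(v - 5)*(v - 4)*(v - 1)*(v + 3)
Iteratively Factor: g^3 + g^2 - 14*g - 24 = (g + 3)*(g^2 - 2*g - 8) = (g - 4)*(g + 3)*(g + 2)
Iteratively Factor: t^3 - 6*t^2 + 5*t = (t - 1)*(t^2 - 5*t) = t*(t - 1)*(t - 5)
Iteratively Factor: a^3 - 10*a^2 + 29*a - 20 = (a - 5)*(a^2 - 5*a + 4) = (a - 5)*(a - 1)*(a - 4)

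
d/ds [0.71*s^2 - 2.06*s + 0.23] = 1.42*s - 2.06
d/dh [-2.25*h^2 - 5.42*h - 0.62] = -4.5*h - 5.42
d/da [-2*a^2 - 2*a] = -4*a - 2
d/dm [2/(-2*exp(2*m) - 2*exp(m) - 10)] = (2*exp(m) + 1)*exp(m)/(exp(2*m) + exp(m) + 5)^2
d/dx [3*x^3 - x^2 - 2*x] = 9*x^2 - 2*x - 2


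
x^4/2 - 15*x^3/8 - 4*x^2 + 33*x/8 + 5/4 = (x/2 + 1)*(x - 5)*(x - 1)*(x + 1/4)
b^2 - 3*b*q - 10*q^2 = (b - 5*q)*(b + 2*q)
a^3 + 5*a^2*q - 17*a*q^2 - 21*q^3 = (a - 3*q)*(a + q)*(a + 7*q)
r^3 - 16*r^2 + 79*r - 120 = (r - 8)*(r - 5)*(r - 3)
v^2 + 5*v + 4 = (v + 1)*(v + 4)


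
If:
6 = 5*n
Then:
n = 6/5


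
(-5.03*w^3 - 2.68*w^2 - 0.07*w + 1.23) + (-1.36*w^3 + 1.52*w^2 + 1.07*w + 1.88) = -6.39*w^3 - 1.16*w^2 + 1.0*w + 3.11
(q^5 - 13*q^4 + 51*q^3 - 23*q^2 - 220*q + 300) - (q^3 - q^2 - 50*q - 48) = q^5 - 13*q^4 + 50*q^3 - 22*q^2 - 170*q + 348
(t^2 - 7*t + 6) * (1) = t^2 - 7*t + 6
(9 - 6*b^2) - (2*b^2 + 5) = 4 - 8*b^2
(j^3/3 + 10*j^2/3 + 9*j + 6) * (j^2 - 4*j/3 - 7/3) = j^5/3 + 26*j^4/9 + 34*j^3/9 - 124*j^2/9 - 29*j - 14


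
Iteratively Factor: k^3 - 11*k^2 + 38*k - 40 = (k - 4)*(k^2 - 7*k + 10) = (k - 4)*(k - 2)*(k - 5)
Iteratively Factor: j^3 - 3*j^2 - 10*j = (j - 5)*(j^2 + 2*j) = (j - 5)*(j + 2)*(j)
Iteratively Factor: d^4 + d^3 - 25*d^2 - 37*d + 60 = (d + 4)*(d^3 - 3*d^2 - 13*d + 15) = (d - 1)*(d + 4)*(d^2 - 2*d - 15) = (d - 5)*(d - 1)*(d + 4)*(d + 3)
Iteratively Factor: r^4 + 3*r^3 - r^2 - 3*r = (r + 1)*(r^3 + 2*r^2 - 3*r) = r*(r + 1)*(r^2 + 2*r - 3) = r*(r + 1)*(r + 3)*(r - 1)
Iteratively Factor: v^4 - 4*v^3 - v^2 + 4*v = (v - 4)*(v^3 - v) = v*(v - 4)*(v^2 - 1) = v*(v - 4)*(v - 1)*(v + 1)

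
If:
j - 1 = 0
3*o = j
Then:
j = 1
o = 1/3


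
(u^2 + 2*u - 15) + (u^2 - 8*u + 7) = 2*u^2 - 6*u - 8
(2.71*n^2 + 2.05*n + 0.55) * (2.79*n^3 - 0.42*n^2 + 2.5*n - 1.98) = 7.5609*n^5 + 4.5813*n^4 + 7.4485*n^3 - 0.4718*n^2 - 2.684*n - 1.089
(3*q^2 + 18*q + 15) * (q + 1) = 3*q^3 + 21*q^2 + 33*q + 15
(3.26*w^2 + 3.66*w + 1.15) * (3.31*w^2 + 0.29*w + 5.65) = 10.7906*w^4 + 13.06*w^3 + 23.2869*w^2 + 21.0125*w + 6.4975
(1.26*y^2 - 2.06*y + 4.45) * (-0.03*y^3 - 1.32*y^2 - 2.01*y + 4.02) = -0.0378*y^5 - 1.6014*y^4 + 0.0531000000000001*y^3 + 3.3318*y^2 - 17.2257*y + 17.889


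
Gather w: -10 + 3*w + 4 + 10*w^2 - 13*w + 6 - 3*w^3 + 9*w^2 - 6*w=-3*w^3 + 19*w^2 - 16*w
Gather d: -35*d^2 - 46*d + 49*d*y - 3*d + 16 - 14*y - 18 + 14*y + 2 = -35*d^2 + d*(49*y - 49)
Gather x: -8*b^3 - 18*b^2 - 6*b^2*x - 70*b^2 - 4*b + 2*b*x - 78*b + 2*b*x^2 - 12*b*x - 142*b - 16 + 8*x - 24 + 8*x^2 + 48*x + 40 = -8*b^3 - 88*b^2 - 224*b + x^2*(2*b + 8) + x*(-6*b^2 - 10*b + 56)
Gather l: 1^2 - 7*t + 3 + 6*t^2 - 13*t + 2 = 6*t^2 - 20*t + 6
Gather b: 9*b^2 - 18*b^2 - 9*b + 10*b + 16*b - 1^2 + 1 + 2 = -9*b^2 + 17*b + 2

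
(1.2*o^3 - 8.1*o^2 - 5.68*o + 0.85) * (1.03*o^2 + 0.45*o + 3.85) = 1.236*o^5 - 7.803*o^4 - 4.8754*o^3 - 32.8655*o^2 - 21.4855*o + 3.2725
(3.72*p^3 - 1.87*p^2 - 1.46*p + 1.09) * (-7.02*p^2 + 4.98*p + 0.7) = -26.1144*p^5 + 31.653*p^4 + 3.5406*p^3 - 16.2316*p^2 + 4.4062*p + 0.763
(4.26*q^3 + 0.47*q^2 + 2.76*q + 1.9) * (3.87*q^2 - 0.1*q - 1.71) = 16.4862*q^5 + 1.3929*q^4 + 3.3496*q^3 + 6.2733*q^2 - 4.9096*q - 3.249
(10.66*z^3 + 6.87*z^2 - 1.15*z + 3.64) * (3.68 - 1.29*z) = -13.7514*z^4 + 30.3665*z^3 + 26.7651*z^2 - 8.9276*z + 13.3952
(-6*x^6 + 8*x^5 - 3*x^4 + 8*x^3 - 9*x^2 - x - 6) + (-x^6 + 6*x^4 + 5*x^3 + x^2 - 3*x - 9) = -7*x^6 + 8*x^5 + 3*x^4 + 13*x^3 - 8*x^2 - 4*x - 15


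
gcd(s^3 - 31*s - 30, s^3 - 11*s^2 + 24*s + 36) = s^2 - 5*s - 6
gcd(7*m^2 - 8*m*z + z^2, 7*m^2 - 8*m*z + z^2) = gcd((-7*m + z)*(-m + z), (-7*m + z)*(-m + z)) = 7*m^2 - 8*m*z + z^2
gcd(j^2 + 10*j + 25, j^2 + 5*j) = j + 5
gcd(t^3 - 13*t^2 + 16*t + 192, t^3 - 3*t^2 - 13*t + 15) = t + 3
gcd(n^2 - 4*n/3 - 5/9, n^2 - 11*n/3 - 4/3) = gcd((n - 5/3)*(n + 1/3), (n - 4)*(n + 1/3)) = n + 1/3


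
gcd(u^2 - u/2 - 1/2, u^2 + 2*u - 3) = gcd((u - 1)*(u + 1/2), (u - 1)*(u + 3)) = u - 1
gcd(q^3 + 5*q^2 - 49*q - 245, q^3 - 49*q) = q^2 - 49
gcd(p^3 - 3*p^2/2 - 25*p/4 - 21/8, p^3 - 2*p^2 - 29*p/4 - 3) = p^2 + 2*p + 3/4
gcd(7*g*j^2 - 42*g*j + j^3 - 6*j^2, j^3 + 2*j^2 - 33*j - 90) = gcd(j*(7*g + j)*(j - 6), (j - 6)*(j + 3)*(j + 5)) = j - 6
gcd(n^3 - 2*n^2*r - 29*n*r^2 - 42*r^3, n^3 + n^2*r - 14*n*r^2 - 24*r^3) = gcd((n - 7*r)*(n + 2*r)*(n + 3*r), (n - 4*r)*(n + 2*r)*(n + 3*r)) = n^2 + 5*n*r + 6*r^2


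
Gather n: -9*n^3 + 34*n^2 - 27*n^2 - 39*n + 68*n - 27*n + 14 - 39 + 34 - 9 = -9*n^3 + 7*n^2 + 2*n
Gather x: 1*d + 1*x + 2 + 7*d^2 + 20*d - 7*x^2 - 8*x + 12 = 7*d^2 + 21*d - 7*x^2 - 7*x + 14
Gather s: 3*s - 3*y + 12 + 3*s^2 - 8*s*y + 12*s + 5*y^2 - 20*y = 3*s^2 + s*(15 - 8*y) + 5*y^2 - 23*y + 12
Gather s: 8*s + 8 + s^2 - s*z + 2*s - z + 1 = s^2 + s*(10 - z) - z + 9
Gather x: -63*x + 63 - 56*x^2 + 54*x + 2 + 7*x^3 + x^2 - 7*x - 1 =7*x^3 - 55*x^2 - 16*x + 64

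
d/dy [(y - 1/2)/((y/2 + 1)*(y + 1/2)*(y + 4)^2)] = 2*(-12*y^3 - 28*y^2 + 27*y + 40)/(4*y^7 + 68*y^6 + 465*y^5 + 1632*y^4 + 3108*y^3 + 3120*y^2 + 1472*y + 256)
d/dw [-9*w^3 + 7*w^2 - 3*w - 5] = -27*w^2 + 14*w - 3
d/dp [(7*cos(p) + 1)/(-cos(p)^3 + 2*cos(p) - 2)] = (-21*cos(p) - 3*cos(2*p) - 7*cos(3*p) + 29)*sin(p)/(2*(cos(p)^3 - 2*cos(p) + 2)^2)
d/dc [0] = 0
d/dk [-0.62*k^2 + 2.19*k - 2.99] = 2.19 - 1.24*k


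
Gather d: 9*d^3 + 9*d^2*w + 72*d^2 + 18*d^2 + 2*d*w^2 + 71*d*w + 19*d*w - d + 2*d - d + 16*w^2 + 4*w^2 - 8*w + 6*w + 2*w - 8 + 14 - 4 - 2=9*d^3 + d^2*(9*w + 90) + d*(2*w^2 + 90*w) + 20*w^2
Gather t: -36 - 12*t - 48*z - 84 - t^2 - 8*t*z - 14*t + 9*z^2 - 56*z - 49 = -t^2 + t*(-8*z - 26) + 9*z^2 - 104*z - 169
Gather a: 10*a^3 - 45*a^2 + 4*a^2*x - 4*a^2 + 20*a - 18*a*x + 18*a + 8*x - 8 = 10*a^3 + a^2*(4*x - 49) + a*(38 - 18*x) + 8*x - 8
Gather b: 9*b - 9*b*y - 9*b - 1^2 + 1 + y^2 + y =-9*b*y + y^2 + y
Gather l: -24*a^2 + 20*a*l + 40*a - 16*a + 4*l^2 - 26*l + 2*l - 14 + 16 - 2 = -24*a^2 + 24*a + 4*l^2 + l*(20*a - 24)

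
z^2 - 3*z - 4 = (z - 4)*(z + 1)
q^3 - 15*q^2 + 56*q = q*(q - 8)*(q - 7)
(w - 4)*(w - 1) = w^2 - 5*w + 4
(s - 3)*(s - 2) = s^2 - 5*s + 6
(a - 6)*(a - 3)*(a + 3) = a^3 - 6*a^2 - 9*a + 54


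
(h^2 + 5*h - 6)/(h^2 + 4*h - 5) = (h + 6)/(h + 5)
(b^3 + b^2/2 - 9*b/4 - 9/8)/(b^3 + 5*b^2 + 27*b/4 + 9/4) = (b - 3/2)/(b + 3)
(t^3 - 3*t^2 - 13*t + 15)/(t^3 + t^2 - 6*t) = (t^2 - 6*t + 5)/(t*(t - 2))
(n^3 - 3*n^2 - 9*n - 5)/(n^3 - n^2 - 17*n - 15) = (n + 1)/(n + 3)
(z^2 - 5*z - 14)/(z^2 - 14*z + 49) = (z + 2)/(z - 7)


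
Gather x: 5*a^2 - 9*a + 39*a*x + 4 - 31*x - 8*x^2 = 5*a^2 - 9*a - 8*x^2 + x*(39*a - 31) + 4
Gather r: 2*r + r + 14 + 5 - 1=3*r + 18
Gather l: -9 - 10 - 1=-20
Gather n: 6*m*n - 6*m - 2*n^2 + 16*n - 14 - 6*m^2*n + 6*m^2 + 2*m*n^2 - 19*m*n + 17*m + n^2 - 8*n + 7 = 6*m^2 + 11*m + n^2*(2*m - 1) + n*(-6*m^2 - 13*m + 8) - 7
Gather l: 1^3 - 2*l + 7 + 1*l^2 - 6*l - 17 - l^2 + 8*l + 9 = 0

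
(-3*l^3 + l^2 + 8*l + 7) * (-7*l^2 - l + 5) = 21*l^5 - 4*l^4 - 72*l^3 - 52*l^2 + 33*l + 35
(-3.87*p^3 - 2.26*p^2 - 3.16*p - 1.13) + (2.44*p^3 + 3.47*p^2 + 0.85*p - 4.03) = -1.43*p^3 + 1.21*p^2 - 2.31*p - 5.16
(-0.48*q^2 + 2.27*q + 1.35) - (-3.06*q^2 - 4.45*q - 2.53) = 2.58*q^2 + 6.72*q + 3.88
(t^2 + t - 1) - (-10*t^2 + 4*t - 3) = 11*t^2 - 3*t + 2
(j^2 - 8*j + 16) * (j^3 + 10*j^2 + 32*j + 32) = j^5 + 2*j^4 - 32*j^3 - 64*j^2 + 256*j + 512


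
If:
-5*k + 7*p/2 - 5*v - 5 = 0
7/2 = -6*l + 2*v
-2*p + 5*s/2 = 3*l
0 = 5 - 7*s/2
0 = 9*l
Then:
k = -3/2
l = 0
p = 25/14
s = 10/7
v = 7/4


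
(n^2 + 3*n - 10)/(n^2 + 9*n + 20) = (n - 2)/(n + 4)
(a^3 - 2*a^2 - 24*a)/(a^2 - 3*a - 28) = a*(a - 6)/(a - 7)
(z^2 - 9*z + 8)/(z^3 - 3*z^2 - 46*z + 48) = 1/(z + 6)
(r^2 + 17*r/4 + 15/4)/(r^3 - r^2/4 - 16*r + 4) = (4*r^2 + 17*r + 15)/(4*r^3 - r^2 - 64*r + 16)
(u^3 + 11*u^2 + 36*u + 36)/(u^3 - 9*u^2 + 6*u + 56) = (u^2 + 9*u + 18)/(u^2 - 11*u + 28)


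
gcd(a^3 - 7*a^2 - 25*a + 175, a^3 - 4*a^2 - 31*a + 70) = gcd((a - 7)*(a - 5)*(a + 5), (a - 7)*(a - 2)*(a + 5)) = a^2 - 2*a - 35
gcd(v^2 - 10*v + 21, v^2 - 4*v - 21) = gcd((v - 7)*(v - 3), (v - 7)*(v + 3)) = v - 7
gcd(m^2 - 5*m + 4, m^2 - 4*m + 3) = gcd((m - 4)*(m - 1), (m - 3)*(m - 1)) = m - 1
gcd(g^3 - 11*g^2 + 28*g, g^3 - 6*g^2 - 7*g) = g^2 - 7*g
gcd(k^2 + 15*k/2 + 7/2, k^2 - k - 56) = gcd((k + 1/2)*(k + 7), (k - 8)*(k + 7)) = k + 7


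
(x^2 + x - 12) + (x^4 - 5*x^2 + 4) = x^4 - 4*x^2 + x - 8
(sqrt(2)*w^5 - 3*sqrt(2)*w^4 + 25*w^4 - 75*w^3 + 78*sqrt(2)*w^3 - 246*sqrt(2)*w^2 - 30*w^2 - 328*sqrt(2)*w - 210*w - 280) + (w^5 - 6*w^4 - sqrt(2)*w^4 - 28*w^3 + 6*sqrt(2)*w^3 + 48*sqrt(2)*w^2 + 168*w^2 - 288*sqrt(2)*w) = w^5 + sqrt(2)*w^5 - 4*sqrt(2)*w^4 + 19*w^4 - 103*w^3 + 84*sqrt(2)*w^3 - 198*sqrt(2)*w^2 + 138*w^2 - 616*sqrt(2)*w - 210*w - 280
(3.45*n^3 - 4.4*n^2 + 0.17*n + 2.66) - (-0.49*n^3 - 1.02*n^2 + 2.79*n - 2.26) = 3.94*n^3 - 3.38*n^2 - 2.62*n + 4.92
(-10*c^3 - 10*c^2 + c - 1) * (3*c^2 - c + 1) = -30*c^5 - 20*c^4 + 3*c^3 - 14*c^2 + 2*c - 1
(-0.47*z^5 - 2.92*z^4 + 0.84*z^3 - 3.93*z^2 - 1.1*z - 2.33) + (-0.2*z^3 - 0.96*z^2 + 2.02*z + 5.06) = -0.47*z^5 - 2.92*z^4 + 0.64*z^3 - 4.89*z^2 + 0.92*z + 2.73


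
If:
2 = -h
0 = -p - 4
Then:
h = -2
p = -4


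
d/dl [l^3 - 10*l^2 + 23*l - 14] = 3*l^2 - 20*l + 23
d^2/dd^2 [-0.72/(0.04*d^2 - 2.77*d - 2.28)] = (-0.002304*d^2 + 0.159552*d + 0.72*(0.08*d - 2.77)*(0.16*d - 5.54) + 0.131328)/(-0.04*d^2 + 2.77*d + 2.28)^3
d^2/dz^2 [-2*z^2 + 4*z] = -4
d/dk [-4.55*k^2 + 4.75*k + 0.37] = 4.75 - 9.1*k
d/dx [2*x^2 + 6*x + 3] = 4*x + 6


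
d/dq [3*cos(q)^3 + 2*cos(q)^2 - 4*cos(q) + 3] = (-9*cos(q)^2 - 4*cos(q) + 4)*sin(q)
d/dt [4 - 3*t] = -3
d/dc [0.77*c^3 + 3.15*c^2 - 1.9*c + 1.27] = 2.31*c^2 + 6.3*c - 1.9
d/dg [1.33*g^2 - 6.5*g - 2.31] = 2.66*g - 6.5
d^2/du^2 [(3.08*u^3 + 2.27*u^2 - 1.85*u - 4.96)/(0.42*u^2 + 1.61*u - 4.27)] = (8.88178419700125e-16*u^5 + 23.292052*u^3 - 107.868012*u^2 + 296.91354*u + 13.836816)/(0.074088*u^6 + 0.852012*u^5 + 1.006362*u^4 - 13.150963*u^3 - 10.231347*u^2 + 88.064907*u - 77.854483)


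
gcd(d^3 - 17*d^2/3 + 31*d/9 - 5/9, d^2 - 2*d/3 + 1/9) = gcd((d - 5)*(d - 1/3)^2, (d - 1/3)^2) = d^2 - 2*d/3 + 1/9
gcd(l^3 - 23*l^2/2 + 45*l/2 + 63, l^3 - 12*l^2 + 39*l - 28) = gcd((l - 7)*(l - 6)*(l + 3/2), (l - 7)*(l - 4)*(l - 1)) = l - 7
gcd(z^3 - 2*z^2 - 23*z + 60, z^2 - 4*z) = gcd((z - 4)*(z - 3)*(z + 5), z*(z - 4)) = z - 4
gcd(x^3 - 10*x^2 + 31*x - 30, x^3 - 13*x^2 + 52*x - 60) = x^2 - 7*x + 10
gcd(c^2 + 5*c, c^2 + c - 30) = 1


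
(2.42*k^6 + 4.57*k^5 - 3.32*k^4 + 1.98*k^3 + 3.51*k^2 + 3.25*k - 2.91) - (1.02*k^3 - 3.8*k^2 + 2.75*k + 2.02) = 2.42*k^6 + 4.57*k^5 - 3.32*k^4 + 0.96*k^3 + 7.31*k^2 + 0.5*k - 4.93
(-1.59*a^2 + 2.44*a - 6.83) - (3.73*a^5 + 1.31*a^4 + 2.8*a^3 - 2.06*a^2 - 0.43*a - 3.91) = -3.73*a^5 - 1.31*a^4 - 2.8*a^3 + 0.47*a^2 + 2.87*a - 2.92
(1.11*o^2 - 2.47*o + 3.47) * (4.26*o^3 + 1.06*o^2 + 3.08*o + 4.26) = 4.7286*o^5 - 9.3456*o^4 + 15.5828*o^3 + 0.7992*o^2 + 0.165400000000002*o + 14.7822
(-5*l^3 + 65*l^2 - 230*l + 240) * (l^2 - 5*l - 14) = -5*l^5 + 90*l^4 - 485*l^3 + 480*l^2 + 2020*l - 3360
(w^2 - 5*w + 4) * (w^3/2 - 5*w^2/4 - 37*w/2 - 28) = w^5/2 - 15*w^4/4 - 41*w^3/4 + 119*w^2/2 + 66*w - 112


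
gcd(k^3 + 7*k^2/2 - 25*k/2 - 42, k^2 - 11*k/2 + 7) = k - 7/2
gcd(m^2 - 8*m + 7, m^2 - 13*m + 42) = m - 7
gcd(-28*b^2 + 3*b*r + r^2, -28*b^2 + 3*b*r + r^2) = -28*b^2 + 3*b*r + r^2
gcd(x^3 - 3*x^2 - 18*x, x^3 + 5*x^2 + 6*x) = x^2 + 3*x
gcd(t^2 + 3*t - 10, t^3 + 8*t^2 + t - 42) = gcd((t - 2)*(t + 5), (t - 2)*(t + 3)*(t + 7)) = t - 2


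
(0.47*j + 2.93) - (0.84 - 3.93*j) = 4.4*j + 2.09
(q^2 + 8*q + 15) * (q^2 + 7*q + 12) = q^4 + 15*q^3 + 83*q^2 + 201*q + 180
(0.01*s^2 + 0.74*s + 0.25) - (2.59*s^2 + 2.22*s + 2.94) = -2.58*s^2 - 1.48*s - 2.69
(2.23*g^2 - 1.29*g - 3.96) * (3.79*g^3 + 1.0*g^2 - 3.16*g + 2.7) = 8.4517*g^5 - 2.6591*g^4 - 23.3452*g^3 + 6.1374*g^2 + 9.0306*g - 10.692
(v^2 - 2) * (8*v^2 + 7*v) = 8*v^4 + 7*v^3 - 16*v^2 - 14*v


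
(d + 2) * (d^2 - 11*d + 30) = d^3 - 9*d^2 + 8*d + 60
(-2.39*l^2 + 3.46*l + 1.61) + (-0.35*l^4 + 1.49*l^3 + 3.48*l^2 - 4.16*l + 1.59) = -0.35*l^4 + 1.49*l^3 + 1.09*l^2 - 0.7*l + 3.2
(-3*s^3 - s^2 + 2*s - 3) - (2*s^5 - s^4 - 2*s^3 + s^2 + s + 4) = -2*s^5 + s^4 - s^3 - 2*s^2 + s - 7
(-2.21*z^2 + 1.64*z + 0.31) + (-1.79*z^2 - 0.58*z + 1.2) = -4.0*z^2 + 1.06*z + 1.51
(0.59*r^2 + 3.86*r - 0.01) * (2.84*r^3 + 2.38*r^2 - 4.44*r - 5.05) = 1.6756*r^5 + 12.3666*r^4 + 6.5388*r^3 - 20.1417*r^2 - 19.4486*r + 0.0505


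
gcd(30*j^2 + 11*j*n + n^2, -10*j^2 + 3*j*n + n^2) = 5*j + n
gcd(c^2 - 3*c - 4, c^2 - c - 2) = c + 1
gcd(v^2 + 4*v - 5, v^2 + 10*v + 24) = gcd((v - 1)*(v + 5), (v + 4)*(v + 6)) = 1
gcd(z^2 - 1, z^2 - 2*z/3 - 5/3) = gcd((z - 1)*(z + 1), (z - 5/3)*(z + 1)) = z + 1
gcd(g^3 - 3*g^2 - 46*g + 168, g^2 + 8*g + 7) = g + 7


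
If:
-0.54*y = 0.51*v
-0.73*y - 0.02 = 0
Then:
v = 0.03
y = -0.03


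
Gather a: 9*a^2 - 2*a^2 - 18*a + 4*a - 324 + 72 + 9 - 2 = 7*a^2 - 14*a - 245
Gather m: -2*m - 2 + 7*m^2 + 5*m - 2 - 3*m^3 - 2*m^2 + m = -3*m^3 + 5*m^2 + 4*m - 4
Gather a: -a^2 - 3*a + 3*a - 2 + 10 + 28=36 - a^2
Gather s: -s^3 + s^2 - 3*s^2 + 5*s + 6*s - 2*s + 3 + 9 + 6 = -s^3 - 2*s^2 + 9*s + 18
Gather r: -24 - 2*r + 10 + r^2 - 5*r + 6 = r^2 - 7*r - 8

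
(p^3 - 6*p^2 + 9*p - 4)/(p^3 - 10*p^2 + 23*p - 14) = (p^2 - 5*p + 4)/(p^2 - 9*p + 14)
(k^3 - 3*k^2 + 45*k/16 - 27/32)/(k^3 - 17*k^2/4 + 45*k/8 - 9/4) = (k - 3/4)/(k - 2)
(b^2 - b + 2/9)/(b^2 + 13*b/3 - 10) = (9*b^2 - 9*b + 2)/(3*(3*b^2 + 13*b - 30))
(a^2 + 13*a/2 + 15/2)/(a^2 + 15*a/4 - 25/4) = 2*(2*a + 3)/(4*a - 5)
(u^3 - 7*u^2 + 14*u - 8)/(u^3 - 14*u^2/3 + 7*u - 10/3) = 3*(u - 4)/(3*u - 5)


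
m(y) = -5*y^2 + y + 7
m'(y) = 1 - 10*y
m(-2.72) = -32.71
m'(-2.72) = 28.20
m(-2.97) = -40.07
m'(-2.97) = 30.70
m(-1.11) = -0.27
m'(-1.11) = 12.10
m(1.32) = -0.39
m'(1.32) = -12.20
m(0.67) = 5.43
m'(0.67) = -5.70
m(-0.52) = 5.13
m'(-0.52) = 6.20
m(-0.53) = 5.07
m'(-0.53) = 6.30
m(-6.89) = -237.25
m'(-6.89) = 69.90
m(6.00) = -167.00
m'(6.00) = -59.00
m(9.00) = -389.00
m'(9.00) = -89.00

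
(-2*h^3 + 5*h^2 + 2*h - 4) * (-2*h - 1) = 4*h^4 - 8*h^3 - 9*h^2 + 6*h + 4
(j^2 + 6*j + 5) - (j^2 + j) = 5*j + 5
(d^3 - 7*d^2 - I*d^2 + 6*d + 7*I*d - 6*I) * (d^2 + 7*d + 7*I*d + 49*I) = d^5 + 6*I*d^4 - 36*d^3 + 42*d^2 - 258*I*d^2 - 301*d + 252*I*d + 294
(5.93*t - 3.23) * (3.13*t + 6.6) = 18.5609*t^2 + 29.0281*t - 21.318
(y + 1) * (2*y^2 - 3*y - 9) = 2*y^3 - y^2 - 12*y - 9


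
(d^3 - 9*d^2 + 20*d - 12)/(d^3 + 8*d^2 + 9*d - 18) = (d^2 - 8*d + 12)/(d^2 + 9*d + 18)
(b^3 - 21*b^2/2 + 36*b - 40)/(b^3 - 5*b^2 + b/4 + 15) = 2*(b - 4)/(2*b + 3)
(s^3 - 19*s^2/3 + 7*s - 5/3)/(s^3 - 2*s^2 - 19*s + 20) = (s - 1/3)/(s + 4)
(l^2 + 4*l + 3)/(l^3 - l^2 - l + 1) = (l + 3)/(l^2 - 2*l + 1)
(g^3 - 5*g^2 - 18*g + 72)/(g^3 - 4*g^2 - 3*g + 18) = (g^2 - 2*g - 24)/(g^2 - g - 6)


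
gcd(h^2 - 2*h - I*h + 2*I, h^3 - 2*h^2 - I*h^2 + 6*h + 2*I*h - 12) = h - 2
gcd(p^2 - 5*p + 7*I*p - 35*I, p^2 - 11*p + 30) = p - 5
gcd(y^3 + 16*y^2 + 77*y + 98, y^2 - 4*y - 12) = y + 2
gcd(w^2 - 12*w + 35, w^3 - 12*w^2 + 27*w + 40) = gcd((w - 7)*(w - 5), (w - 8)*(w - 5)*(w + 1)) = w - 5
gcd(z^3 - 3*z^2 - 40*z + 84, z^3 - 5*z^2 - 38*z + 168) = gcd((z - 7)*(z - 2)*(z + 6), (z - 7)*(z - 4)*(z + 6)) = z^2 - z - 42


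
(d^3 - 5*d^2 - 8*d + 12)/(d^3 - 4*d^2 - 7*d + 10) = (d - 6)/(d - 5)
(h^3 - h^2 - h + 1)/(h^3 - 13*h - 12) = (h^2 - 2*h + 1)/(h^2 - h - 12)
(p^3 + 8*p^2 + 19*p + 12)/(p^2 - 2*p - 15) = (p^2 + 5*p + 4)/(p - 5)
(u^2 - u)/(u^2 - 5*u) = (u - 1)/(u - 5)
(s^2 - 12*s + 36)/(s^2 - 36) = (s - 6)/(s + 6)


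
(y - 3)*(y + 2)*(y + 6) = y^3 + 5*y^2 - 12*y - 36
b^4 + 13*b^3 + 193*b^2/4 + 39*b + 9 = (b + 1/2)^2*(b + 6)^2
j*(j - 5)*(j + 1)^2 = j^4 - 3*j^3 - 9*j^2 - 5*j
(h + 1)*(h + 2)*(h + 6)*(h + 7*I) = h^4 + 9*h^3 + 7*I*h^3 + 20*h^2 + 63*I*h^2 + 12*h + 140*I*h + 84*I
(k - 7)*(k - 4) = k^2 - 11*k + 28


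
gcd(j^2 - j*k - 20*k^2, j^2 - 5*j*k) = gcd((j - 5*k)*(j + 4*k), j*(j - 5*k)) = j - 5*k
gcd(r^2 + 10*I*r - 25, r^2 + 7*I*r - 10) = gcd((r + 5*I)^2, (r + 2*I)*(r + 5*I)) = r + 5*I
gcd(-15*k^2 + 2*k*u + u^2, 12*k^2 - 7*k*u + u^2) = -3*k + u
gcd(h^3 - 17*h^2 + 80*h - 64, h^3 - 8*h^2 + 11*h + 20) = 1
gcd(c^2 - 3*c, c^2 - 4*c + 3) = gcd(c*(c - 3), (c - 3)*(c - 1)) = c - 3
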